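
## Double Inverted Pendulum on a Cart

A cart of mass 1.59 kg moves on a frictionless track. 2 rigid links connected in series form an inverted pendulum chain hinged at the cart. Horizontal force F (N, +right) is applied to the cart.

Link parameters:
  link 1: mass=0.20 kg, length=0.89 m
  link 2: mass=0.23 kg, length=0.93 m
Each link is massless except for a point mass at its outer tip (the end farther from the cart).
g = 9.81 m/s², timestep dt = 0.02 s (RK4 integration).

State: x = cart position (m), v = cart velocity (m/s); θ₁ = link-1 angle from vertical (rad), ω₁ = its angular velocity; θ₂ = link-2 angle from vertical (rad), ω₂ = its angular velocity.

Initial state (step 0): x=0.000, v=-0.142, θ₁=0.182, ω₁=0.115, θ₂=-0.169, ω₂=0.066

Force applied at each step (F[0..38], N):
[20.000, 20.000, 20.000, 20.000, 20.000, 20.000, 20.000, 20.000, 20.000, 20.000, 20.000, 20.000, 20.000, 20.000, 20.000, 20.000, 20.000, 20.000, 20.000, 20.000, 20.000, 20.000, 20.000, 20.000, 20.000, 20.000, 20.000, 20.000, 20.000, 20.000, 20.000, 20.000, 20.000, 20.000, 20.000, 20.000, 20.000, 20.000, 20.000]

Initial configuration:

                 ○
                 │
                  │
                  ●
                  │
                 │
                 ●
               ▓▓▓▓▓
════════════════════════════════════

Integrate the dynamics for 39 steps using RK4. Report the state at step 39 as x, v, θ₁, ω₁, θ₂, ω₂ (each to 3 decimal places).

Answer: x=3.143, v=6.403, θ₁=-2.313, ω₁=-3.561, θ₂=-2.499, ω₂=-8.848

Derivation:
apply F[0]=+20.000 → step 1: x=-0.000, v=0.099, θ₁=0.183, ω₁=-0.025, θ₂=-0.169, ω₂=-0.100
apply F[1]=+20.000 → step 2: x=0.004, v=0.341, θ₁=0.181, ω₁=-0.165, θ₂=-0.173, ω₂=-0.266
apply F[2]=+20.000 → step 3: x=0.013, v=0.582, θ₁=0.176, ω₁=-0.306, θ₂=-0.180, ω₂=-0.431
apply F[3]=+20.000 → step 4: x=0.027, v=0.825, θ₁=0.169, ω₁=-0.452, θ₂=-0.190, ω₂=-0.594
apply F[4]=+20.000 → step 5: x=0.046, v=1.068, θ₁=0.158, ω₁=-0.604, θ₂=-0.204, ω₂=-0.754
apply F[5]=+20.000 → step 6: x=0.070, v=1.311, θ₁=0.145, ω₁=-0.763, θ₂=-0.220, ω₂=-0.909
apply F[6]=+20.000 → step 7: x=0.099, v=1.556, θ₁=0.128, ω₁=-0.932, θ₂=-0.240, ω₂=-1.057
apply F[7]=+20.000 → step 8: x=0.132, v=1.803, θ₁=0.107, ω₁=-1.113, θ₂=-0.263, ω₂=-1.197
apply F[8]=+20.000 → step 9: x=0.171, v=2.050, θ₁=0.083, ω₁=-1.308, θ₂=-0.288, ω₂=-1.327
apply F[9]=+20.000 → step 10: x=0.214, v=2.299, θ₁=0.055, ω₁=-1.520, θ₂=-0.316, ω₂=-1.443
apply F[10]=+20.000 → step 11: x=0.263, v=2.549, θ₁=0.022, ω₁=-1.749, θ₂=-0.345, ω₂=-1.542
apply F[11]=+20.000 → step 12: x=0.316, v=2.801, θ₁=-0.015, ω₁=-1.999, θ₂=-0.377, ω₂=-1.623
apply F[12]=+20.000 → step 13: x=0.375, v=3.053, θ₁=-0.058, ω₁=-2.271, θ₂=-0.410, ω₂=-1.680
apply F[13]=+20.000 → step 14: x=0.438, v=3.306, θ₁=-0.106, ω₁=-2.566, θ₂=-0.444, ω₂=-1.710
apply F[14]=+20.000 → step 15: x=0.507, v=3.557, θ₁=-0.161, ω₁=-2.886, θ₂=-0.478, ω₂=-1.711
apply F[15]=+20.000 → step 16: x=0.581, v=3.806, θ₁=-0.222, ω₁=-3.228, θ₂=-0.512, ω₂=-1.681
apply F[16]=+20.000 → step 17: x=0.659, v=4.051, θ₁=-0.290, ω₁=-3.591, θ₂=-0.545, ω₂=-1.620
apply F[17]=+20.000 → step 18: x=0.743, v=4.289, θ₁=-0.366, ω₁=-3.967, θ₂=-0.577, ω₂=-1.536
apply F[18]=+20.000 → step 19: x=0.831, v=4.516, θ₁=-0.449, ω₁=-4.346, θ₂=-0.607, ω₂=-1.438
apply F[19]=+20.000 → step 20: x=0.923, v=4.728, θ₁=-0.539, ω₁=-4.713, θ₂=-0.635, ω₂=-1.349
apply F[20]=+20.000 → step 21: x=1.020, v=4.922, θ₁=-0.637, ω₁=-5.047, θ₂=-0.661, ω₂=-1.297
apply F[21]=+20.000 → step 22: x=1.120, v=5.095, θ₁=-0.741, ω₁=-5.328, θ₂=-0.687, ω₂=-1.313
apply F[22]=+20.000 → step 23: x=1.223, v=5.248, θ₁=-0.850, ω₁=-5.541, θ₂=-0.714, ω₂=-1.426
apply F[23]=+20.000 → step 24: x=1.330, v=5.383, θ₁=-0.962, ω₁=-5.680, θ₂=-0.745, ω₂=-1.650
apply F[24]=+20.000 → step 25: x=1.439, v=5.503, θ₁=-1.077, ω₁=-5.748, θ₂=-0.781, ω₂=-1.985
apply F[25]=+20.000 → step 26: x=1.550, v=5.612, θ₁=-1.192, ω₁=-5.751, θ₂=-0.825, ω₂=-2.422
apply F[26]=+20.000 → step 27: x=1.663, v=5.714, θ₁=-1.306, ω₁=-5.696, θ₂=-0.878, ω₂=-2.945
apply F[27]=+20.000 → step 28: x=1.778, v=5.811, θ₁=-1.419, ω₁=-5.584, θ₂=-0.943, ω₂=-3.538
apply F[28]=+20.000 → step 29: x=1.895, v=5.903, θ₁=-1.529, ω₁=-5.416, θ₂=-1.020, ω₂=-4.185
apply F[29]=+20.000 → step 30: x=2.014, v=5.993, θ₁=-1.635, ω₁=-5.187, θ₂=-1.111, ω₂=-4.873
apply F[30]=+20.000 → step 31: x=2.135, v=6.078, θ₁=-1.736, ω₁=-4.896, θ₂=-1.215, ω₂=-5.589
apply F[31]=+20.000 → step 32: x=2.257, v=6.159, θ₁=-1.831, ω₁=-4.541, θ₂=-1.334, ω₂=-6.321
apply F[32]=+20.000 → step 33: x=2.381, v=6.231, θ₁=-1.918, ω₁=-4.135, θ₂=-1.468, ω₂=-7.053
apply F[33]=+20.000 → step 34: x=2.507, v=6.292, θ₁=-1.996, ω₁=-3.702, θ₂=-1.616, ω₂=-7.764
apply F[34]=+20.000 → step 35: x=2.633, v=6.337, θ₁=-2.066, ω₁=-3.295, θ₂=-1.778, ω₂=-8.412
apply F[35]=+20.000 → step 36: x=2.760, v=6.363, θ₁=-2.128, ω₁=-2.998, θ₂=-1.952, ω₂=-8.926
apply F[36]=+20.000 → step 37: x=2.887, v=6.374, θ₁=-2.187, ω₁=-2.913, θ₂=-2.134, ω₂=-9.209
apply F[37]=+20.000 → step 38: x=3.015, v=6.382, θ₁=-2.247, ω₁=-3.106, θ₂=-2.318, ω₂=-9.184
apply F[38]=+20.000 → step 39: x=3.143, v=6.403, θ₁=-2.313, ω₁=-3.561, θ₂=-2.499, ω₂=-8.848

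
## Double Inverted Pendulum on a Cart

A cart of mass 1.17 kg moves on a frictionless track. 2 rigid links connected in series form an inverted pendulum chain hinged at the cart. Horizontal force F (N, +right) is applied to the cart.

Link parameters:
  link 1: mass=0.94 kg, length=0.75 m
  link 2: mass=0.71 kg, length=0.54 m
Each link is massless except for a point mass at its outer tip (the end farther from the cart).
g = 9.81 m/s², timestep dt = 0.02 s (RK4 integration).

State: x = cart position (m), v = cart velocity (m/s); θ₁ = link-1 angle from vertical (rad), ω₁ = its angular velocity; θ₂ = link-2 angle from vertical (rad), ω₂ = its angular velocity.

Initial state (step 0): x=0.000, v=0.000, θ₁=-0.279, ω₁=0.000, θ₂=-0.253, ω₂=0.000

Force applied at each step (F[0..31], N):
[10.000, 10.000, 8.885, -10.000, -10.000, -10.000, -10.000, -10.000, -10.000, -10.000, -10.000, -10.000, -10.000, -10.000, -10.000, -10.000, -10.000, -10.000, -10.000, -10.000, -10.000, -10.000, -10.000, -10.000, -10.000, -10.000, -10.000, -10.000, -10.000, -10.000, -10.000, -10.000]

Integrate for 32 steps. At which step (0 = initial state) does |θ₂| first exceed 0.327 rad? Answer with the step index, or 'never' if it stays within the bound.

Answer: 25

Derivation:
apply F[0]=+10.000 → step 1: x=0.002, v=0.220, θ₁=-0.283, ω₁=-0.358, θ₂=-0.253, ω₂=0.011
apply F[1]=+10.000 → step 2: x=0.009, v=0.440, θ₁=-0.293, ω₁=-0.717, θ₂=-0.253, ω₂=0.025
apply F[2]=+8.885 → step 3: x=0.020, v=0.640, θ₁=-0.311, ω₁=-1.056, θ₂=-0.252, ω₂=0.043
apply F[3]=-10.000 → step 4: x=0.032, v=0.556, θ₁=-0.332, ω₁=-1.046, θ₂=-0.251, ω₂=0.088
apply F[4]=-10.000 → step 5: x=0.042, v=0.477, θ₁=-0.353, ω₁=-1.052, θ₂=-0.248, ω₂=0.146
apply F[5]=-10.000 → step 6: x=0.051, v=0.402, θ₁=-0.374, ω₁=-1.074, θ₂=-0.245, ω₂=0.219
apply F[6]=-10.000 → step 7: x=0.058, v=0.330, θ₁=-0.396, ω₁=-1.110, θ₂=-0.239, ω₂=0.306
apply F[7]=-10.000 → step 8: x=0.064, v=0.262, θ₁=-0.419, ω₁=-1.161, θ₂=-0.232, ω₂=0.407
apply F[8]=-10.000 → step 9: x=0.068, v=0.196, θ₁=-0.443, ω₁=-1.225, θ₂=-0.223, ω₂=0.524
apply F[9]=-10.000 → step 10: x=0.072, v=0.131, θ₁=-0.468, ω₁=-1.302, θ₂=-0.211, ω₂=0.655
apply F[10]=-10.000 → step 11: x=0.074, v=0.068, θ₁=-0.495, ω₁=-1.391, θ₂=-0.197, ω₂=0.801
apply F[11]=-10.000 → step 12: x=0.074, v=0.004, θ₁=-0.524, ω₁=-1.490, θ₂=-0.179, ω₂=0.961
apply F[12]=-10.000 → step 13: x=0.074, v=-0.061, θ₁=-0.554, ω₁=-1.597, θ₂=-0.158, ω₂=1.134
apply F[13]=-10.000 → step 14: x=0.072, v=-0.128, θ₁=-0.587, ω₁=-1.711, θ₂=-0.134, ω₂=1.316
apply F[14]=-10.000 → step 15: x=0.069, v=-0.198, θ₁=-0.623, ω₁=-1.829, θ₂=-0.105, ω₂=1.506
apply F[15]=-10.000 → step 16: x=0.064, v=-0.273, θ₁=-0.661, ω₁=-1.949, θ₂=-0.073, ω₂=1.701
apply F[16]=-10.000 → step 17: x=0.058, v=-0.352, θ₁=-0.701, ω₁=-2.068, θ₂=-0.037, ω₂=1.897
apply F[17]=-10.000 → step 18: x=0.050, v=-0.437, θ₁=-0.743, ω₁=-2.186, θ₂=0.002, ω₂=2.091
apply F[18]=-10.000 → step 19: x=0.040, v=-0.528, θ₁=-0.788, ω₁=-2.300, θ₂=0.046, ω₂=2.280
apply F[19]=-10.000 → step 20: x=0.029, v=-0.624, θ₁=-0.835, ω₁=-2.410, θ₂=0.094, ω₂=2.462
apply F[20]=-10.000 → step 21: x=0.015, v=-0.727, θ₁=-0.885, ω₁=-2.516, θ₂=0.145, ω₂=2.635
apply F[21]=-10.000 → step 22: x=-0.000, v=-0.834, θ₁=-0.936, ω₁=-2.618, θ₂=0.199, ω₂=2.798
apply F[22]=-10.000 → step 23: x=-0.018, v=-0.947, θ₁=-0.989, ω₁=-2.717, θ₂=0.256, ω₂=2.951
apply F[23]=-10.000 → step 24: x=-0.038, v=-1.064, θ₁=-1.045, ω₁=-2.814, θ₂=0.317, ω₂=3.092
apply F[24]=-10.000 → step 25: x=-0.061, v=-1.185, θ₁=-1.102, ω₁=-2.912, θ₂=0.380, ω₂=3.221
apply F[25]=-10.000 → step 26: x=-0.086, v=-1.309, θ₁=-1.161, ω₁=-3.013, θ₂=0.446, ω₂=3.339
apply F[26]=-10.000 → step 27: x=-0.113, v=-1.438, θ₁=-1.222, ω₁=-3.118, θ₂=0.514, ω₂=3.444
apply F[27]=-10.000 → step 28: x=-0.143, v=-1.571, θ₁=-1.286, ω₁=-3.232, θ₂=0.583, ω₂=3.534
apply F[28]=-10.000 → step 29: x=-0.176, v=-1.708, θ₁=-1.352, ω₁=-3.357, θ₂=0.655, ω₂=3.608
apply F[29]=-10.000 → step 30: x=-0.212, v=-1.852, θ₁=-1.420, ω₁=-3.499, θ₂=0.728, ω₂=3.664
apply F[30]=-10.000 → step 31: x=-0.250, v=-2.004, θ₁=-1.492, ω₁=-3.663, θ₂=0.801, ω₂=3.699
apply F[31]=-10.000 → step 32: x=-0.292, v=-2.169, θ₁=-1.567, ω₁=-3.853, θ₂=0.875, ω₂=3.710
|θ₂| = 0.380 > 0.327 first at step 25.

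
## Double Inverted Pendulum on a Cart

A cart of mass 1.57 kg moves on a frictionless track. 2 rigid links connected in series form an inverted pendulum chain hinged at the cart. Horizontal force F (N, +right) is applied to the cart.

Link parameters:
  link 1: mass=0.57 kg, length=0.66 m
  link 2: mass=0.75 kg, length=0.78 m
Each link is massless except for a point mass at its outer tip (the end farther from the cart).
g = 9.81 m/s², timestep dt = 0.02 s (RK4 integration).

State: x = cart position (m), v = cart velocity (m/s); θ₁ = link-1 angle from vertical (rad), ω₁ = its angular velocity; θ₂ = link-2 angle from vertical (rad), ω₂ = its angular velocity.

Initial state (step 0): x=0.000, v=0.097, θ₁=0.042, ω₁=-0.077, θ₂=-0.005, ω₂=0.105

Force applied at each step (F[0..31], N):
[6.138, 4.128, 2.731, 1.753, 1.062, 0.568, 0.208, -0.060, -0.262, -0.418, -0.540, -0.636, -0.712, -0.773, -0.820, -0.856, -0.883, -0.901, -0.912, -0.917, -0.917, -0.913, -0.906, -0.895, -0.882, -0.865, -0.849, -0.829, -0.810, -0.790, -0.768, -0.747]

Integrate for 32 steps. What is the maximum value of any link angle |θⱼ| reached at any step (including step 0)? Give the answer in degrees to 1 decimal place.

Answer: 2.4°

Derivation:
apply F[0]=+6.138 → step 1: x=0.003, v=0.168, θ₁=0.040, ω₁=-0.155, θ₂=-0.003, ω₂=0.079
apply F[1]=+4.128 → step 2: x=0.006, v=0.215, θ₁=0.036, ω₁=-0.198, θ₂=-0.002, ω₂=0.055
apply F[2]=+2.731 → step 3: x=0.011, v=0.244, θ₁=0.032, ω₁=-0.218, θ₂=-0.001, ω₂=0.034
apply F[3]=+1.753 → step 4: x=0.016, v=0.261, θ₁=0.028, ω₁=-0.224, θ₂=-0.000, ω₂=0.017
apply F[4]=+1.062 → step 5: x=0.021, v=0.271, θ₁=0.023, ω₁=-0.220, θ₂=-0.000, ω₂=0.002
apply F[5]=+0.568 → step 6: x=0.027, v=0.274, θ₁=0.019, ω₁=-0.212, θ₂=-0.000, ω₂=-0.011
apply F[6]=+0.208 → step 7: x=0.032, v=0.274, θ₁=0.015, ω₁=-0.200, θ₂=-0.001, ω₂=-0.021
apply F[7]=-0.060 → step 8: x=0.038, v=0.271, θ₁=0.011, ω₁=-0.186, θ₂=-0.001, ω₂=-0.029
apply F[8]=-0.262 → step 9: x=0.043, v=0.267, θ₁=0.007, ω₁=-0.172, θ₂=-0.002, ω₂=-0.035
apply F[9]=-0.418 → step 10: x=0.048, v=0.260, θ₁=0.004, ω₁=-0.158, θ₂=-0.003, ω₂=-0.039
apply F[10]=-0.540 → step 11: x=0.054, v=0.253, θ₁=0.001, ω₁=-0.144, θ₂=-0.003, ω₂=-0.043
apply F[11]=-0.636 → step 12: x=0.059, v=0.245, θ₁=-0.002, ω₁=-0.131, θ₂=-0.004, ω₂=-0.045
apply F[12]=-0.712 → step 13: x=0.063, v=0.236, θ₁=-0.004, ω₁=-0.118, θ₂=-0.005, ω₂=-0.046
apply F[13]=-0.773 → step 14: x=0.068, v=0.228, θ₁=-0.006, ω₁=-0.106, θ₂=-0.006, ω₂=-0.046
apply F[14]=-0.820 → step 15: x=0.072, v=0.218, θ₁=-0.008, ω₁=-0.095, θ₂=-0.007, ω₂=-0.045
apply F[15]=-0.856 → step 16: x=0.077, v=0.209, θ₁=-0.010, ω₁=-0.084, θ₂=-0.008, ω₂=-0.044
apply F[16]=-0.883 → step 17: x=0.081, v=0.200, θ₁=-0.012, ω₁=-0.074, θ₂=-0.009, ω₂=-0.042
apply F[17]=-0.901 → step 18: x=0.085, v=0.190, θ₁=-0.013, ω₁=-0.065, θ₂=-0.010, ω₂=-0.040
apply F[18]=-0.912 → step 19: x=0.088, v=0.181, θ₁=-0.014, ω₁=-0.056, θ₂=-0.010, ω₂=-0.038
apply F[19]=-0.917 → step 20: x=0.092, v=0.172, θ₁=-0.015, ω₁=-0.048, θ₂=-0.011, ω₂=-0.036
apply F[20]=-0.917 → step 21: x=0.095, v=0.163, θ₁=-0.016, ω₁=-0.041, θ₂=-0.012, ω₂=-0.033
apply F[21]=-0.913 → step 22: x=0.098, v=0.154, θ₁=-0.017, ω₁=-0.035, θ₂=-0.012, ω₂=-0.030
apply F[22]=-0.906 → step 23: x=0.101, v=0.145, θ₁=-0.018, ω₁=-0.029, θ₂=-0.013, ω₂=-0.028
apply F[23]=-0.895 → step 24: x=0.104, v=0.137, θ₁=-0.018, ω₁=-0.023, θ₂=-0.014, ω₂=-0.025
apply F[24]=-0.882 → step 25: x=0.107, v=0.128, θ₁=-0.019, ω₁=-0.018, θ₂=-0.014, ω₂=-0.022
apply F[25]=-0.865 → step 26: x=0.109, v=0.120, θ₁=-0.019, ω₁=-0.013, θ₂=-0.014, ω₂=-0.019
apply F[26]=-0.849 → step 27: x=0.112, v=0.113, θ₁=-0.019, ω₁=-0.009, θ₂=-0.015, ω₂=-0.017
apply F[27]=-0.829 → step 28: x=0.114, v=0.105, θ₁=-0.019, ω₁=-0.006, θ₂=-0.015, ω₂=-0.014
apply F[28]=-0.810 → step 29: x=0.116, v=0.098, θ₁=-0.019, ω₁=-0.002, θ₂=-0.015, ω₂=-0.012
apply F[29]=-0.790 → step 30: x=0.118, v=0.092, θ₁=-0.019, ω₁=0.001, θ₂=-0.016, ω₂=-0.009
apply F[30]=-0.768 → step 31: x=0.120, v=0.085, θ₁=-0.019, ω₁=0.003, θ₂=-0.016, ω₂=-0.007
apply F[31]=-0.747 → step 32: x=0.121, v=0.079, θ₁=-0.019, ω₁=0.006, θ₂=-0.016, ω₂=-0.005
Max |angle| over trajectory = 0.042 rad = 2.4°.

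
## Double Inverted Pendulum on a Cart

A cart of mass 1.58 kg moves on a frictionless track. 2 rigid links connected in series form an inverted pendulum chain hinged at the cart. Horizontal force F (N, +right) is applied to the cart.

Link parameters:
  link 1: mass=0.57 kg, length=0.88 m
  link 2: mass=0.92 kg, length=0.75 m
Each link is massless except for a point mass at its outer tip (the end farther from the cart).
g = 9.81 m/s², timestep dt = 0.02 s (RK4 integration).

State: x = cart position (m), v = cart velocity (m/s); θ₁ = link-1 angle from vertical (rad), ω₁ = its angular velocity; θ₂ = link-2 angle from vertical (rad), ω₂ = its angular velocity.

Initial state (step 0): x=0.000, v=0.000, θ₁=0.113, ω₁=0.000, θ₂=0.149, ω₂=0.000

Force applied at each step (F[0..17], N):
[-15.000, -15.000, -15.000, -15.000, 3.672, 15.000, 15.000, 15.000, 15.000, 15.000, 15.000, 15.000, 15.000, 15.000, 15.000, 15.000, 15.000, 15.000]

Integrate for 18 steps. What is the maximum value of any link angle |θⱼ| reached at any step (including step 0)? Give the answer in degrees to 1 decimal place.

apply F[0]=-15.000 → step 1: x=-0.002, v=-0.208, θ₁=0.115, ω₁=0.249, θ₂=0.149, ω₂=0.021
apply F[1]=-15.000 → step 2: x=-0.008, v=-0.417, θ₁=0.123, ω₁=0.502, θ₂=0.150, ω₂=0.039
apply F[2]=-15.000 → step 3: x=-0.019, v=-0.626, θ₁=0.136, ω₁=0.760, θ₂=0.151, ω₂=0.051
apply F[3]=-15.000 → step 4: x=-0.033, v=-0.836, θ₁=0.153, ω₁=1.026, θ₂=0.152, ω₂=0.055
apply F[4]=+3.672 → step 5: x=-0.050, v=-0.817, θ₁=0.174, ω₁=1.045, θ₂=0.153, ω₂=0.048
apply F[5]=+15.000 → step 6: x=-0.065, v=-0.662, θ₁=0.194, ω₁=0.924, θ₂=0.154, ω₂=0.026
apply F[6]=+15.000 → step 7: x=-0.076, v=-0.512, θ₁=0.211, ω₁=0.821, θ₂=0.154, ω₂=-0.010
apply F[7]=+15.000 → step 8: x=-0.085, v=-0.365, θ₁=0.227, ω₁=0.732, θ₂=0.153, ω₂=-0.058
apply F[8]=+15.000 → step 9: x=-0.091, v=-0.222, θ₁=0.241, ω₁=0.657, θ₂=0.151, ω₂=-0.119
apply F[9]=+15.000 → step 10: x=-0.094, v=-0.082, θ₁=0.253, ω₁=0.594, θ₂=0.148, ω₂=-0.191
apply F[10]=+15.000 → step 11: x=-0.094, v=0.056, θ₁=0.264, ω₁=0.544, θ₂=0.144, ω₂=-0.275
apply F[11]=+15.000 → step 12: x=-0.092, v=0.193, θ₁=0.275, ω₁=0.504, θ₂=0.137, ω₂=-0.371
apply F[12]=+15.000 → step 13: x=-0.087, v=0.327, θ₁=0.285, ω₁=0.475, θ₂=0.129, ω₂=-0.479
apply F[13]=+15.000 → step 14: x=-0.079, v=0.460, θ₁=0.294, ω₁=0.455, θ₂=0.118, ω₂=-0.600
apply F[14]=+15.000 → step 15: x=-0.068, v=0.593, θ₁=0.303, ω₁=0.446, θ₂=0.105, ω₂=-0.735
apply F[15]=+15.000 → step 16: x=-0.055, v=0.725, θ₁=0.312, ω₁=0.445, θ₂=0.088, ω₂=-0.883
apply F[16]=+15.000 → step 17: x=-0.039, v=0.857, θ₁=0.321, ω₁=0.452, θ₂=0.069, ω₂=-1.045
apply F[17]=+15.000 → step 18: x=-0.021, v=0.989, θ₁=0.330, ω₁=0.467, θ₂=0.047, ω₂=-1.221
Max |angle| over trajectory = 0.330 rad = 18.9°.

Answer: 18.9°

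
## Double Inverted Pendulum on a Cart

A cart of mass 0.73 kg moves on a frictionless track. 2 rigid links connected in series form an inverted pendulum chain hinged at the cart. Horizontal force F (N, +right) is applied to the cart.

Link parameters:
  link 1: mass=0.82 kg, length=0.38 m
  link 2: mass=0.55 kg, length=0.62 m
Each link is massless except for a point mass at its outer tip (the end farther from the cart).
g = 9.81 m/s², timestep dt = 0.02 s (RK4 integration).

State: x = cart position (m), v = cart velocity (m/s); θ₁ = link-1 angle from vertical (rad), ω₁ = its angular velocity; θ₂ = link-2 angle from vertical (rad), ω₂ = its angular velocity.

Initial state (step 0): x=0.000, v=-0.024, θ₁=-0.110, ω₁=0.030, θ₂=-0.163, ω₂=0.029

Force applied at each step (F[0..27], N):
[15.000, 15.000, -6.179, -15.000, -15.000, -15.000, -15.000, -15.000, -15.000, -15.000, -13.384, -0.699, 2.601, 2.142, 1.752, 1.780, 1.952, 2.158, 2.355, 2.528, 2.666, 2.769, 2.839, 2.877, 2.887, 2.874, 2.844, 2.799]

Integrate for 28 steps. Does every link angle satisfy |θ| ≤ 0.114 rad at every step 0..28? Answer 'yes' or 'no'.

apply F[0]=+15.000 → step 1: x=0.004, v=0.417, θ₁=-0.121, ω₁=-1.169, θ₂=-0.163, ω₂=0.010
apply F[1]=+15.000 → step 2: x=0.017, v=0.856, θ₁=-0.157, ω₁=-2.378, θ₂=-0.163, ω₂=0.002
apply F[2]=-6.179 → step 3: x=0.033, v=0.745, θ₁=-0.202, ω₁=-2.189, θ₂=-0.162, ω₂=0.011
apply F[3]=-15.000 → step 4: x=0.044, v=0.430, θ₁=-0.239, ω₁=-1.520, θ₂=-0.162, ω₂=0.048
apply F[4]=-15.000 → step 5: x=0.050, v=0.137, θ₁=-0.264, ω₁=-0.941, θ₂=-0.160, ω₂=0.110
apply F[5]=-15.000 → step 6: x=0.050, v=-0.144, θ₁=-0.277, ω₁=-0.418, θ₂=-0.157, ω₂=0.188
apply F[6]=-15.000 → step 7: x=0.044, v=-0.420, θ₁=-0.281, ω₁=0.079, θ₂=-0.153, ω₂=0.276
apply F[7]=-15.000 → step 8: x=0.033, v=-0.696, θ₁=-0.274, ω₁=0.579, θ₂=-0.146, ω₂=0.366
apply F[8]=-15.000 → step 9: x=0.016, v=-0.981, θ₁=-0.257, ω₁=1.111, θ₂=-0.138, ω₂=0.451
apply F[9]=-15.000 → step 10: x=-0.006, v=-1.281, θ₁=-0.229, ω₁=1.705, θ₂=-0.128, ω₂=0.524
apply F[10]=-13.384 → step 11: x=-0.035, v=-1.562, θ₁=-0.190, ω₁=2.287, θ₂=-0.117, ω₂=0.575
apply F[11]=-0.699 → step 12: x=-0.066, v=-1.535, θ₁=-0.146, ω₁=2.115, θ₂=-0.106, ω₂=0.598
apply F[12]=+2.601 → step 13: x=-0.095, v=-1.428, θ₁=-0.107, ω₁=1.765, θ₂=-0.094, ω₂=0.608
apply F[13]=+2.142 → step 14: x=-0.123, v=-1.341, θ₁=-0.074, ω₁=1.491, θ₂=-0.081, ω₂=0.609
apply F[14]=+1.752 → step 15: x=-0.149, v=-1.274, θ₁=-0.047, ω₁=1.287, θ₂=-0.069, ω₂=0.602
apply F[15]=+1.780 → step 16: x=-0.174, v=-1.213, θ₁=-0.023, ω₁=1.119, θ₂=-0.057, ω₂=0.588
apply F[16]=+1.952 → step 17: x=-0.198, v=-1.155, θ₁=-0.002, ω₁=0.974, θ₂=-0.046, ω₂=0.568
apply F[17]=+2.158 → step 18: x=-0.220, v=-1.099, θ₁=0.016, ω₁=0.845, θ₂=-0.035, ω₂=0.544
apply F[18]=+2.355 → step 19: x=-0.241, v=-1.043, θ₁=0.032, ω₁=0.729, θ₂=-0.024, ω₂=0.517
apply F[19]=+2.528 → step 20: x=-0.262, v=-0.988, θ₁=0.046, ω₁=0.623, θ₂=-0.014, ω₂=0.487
apply F[20]=+2.666 → step 21: x=-0.281, v=-0.934, θ₁=0.057, ω₁=0.528, θ₂=-0.005, ω₂=0.455
apply F[21]=+2.769 → step 22: x=-0.299, v=-0.881, θ₁=0.067, ω₁=0.441, θ₂=0.004, ω₂=0.422
apply F[22]=+2.839 → step 23: x=-0.316, v=-0.829, θ₁=0.075, ω₁=0.364, θ₂=0.012, ω₂=0.389
apply F[23]=+2.877 → step 24: x=-0.332, v=-0.779, θ₁=0.081, ω₁=0.294, θ₂=0.020, ω₂=0.356
apply F[24]=+2.887 → step 25: x=-0.347, v=-0.731, θ₁=0.087, ω₁=0.233, θ₂=0.027, ω₂=0.324
apply F[25]=+2.874 → step 26: x=-0.362, v=-0.685, θ₁=0.091, ω₁=0.179, θ₂=0.033, ω₂=0.292
apply F[26]=+2.844 → step 27: x=-0.375, v=-0.642, θ₁=0.094, ω₁=0.132, θ₂=0.038, ω₂=0.262
apply F[27]=+2.799 → step 28: x=-0.387, v=-0.600, θ₁=0.096, ω₁=0.092, θ₂=0.043, ω₂=0.233
Max |angle| over trajectory = 0.281 rad; bound = 0.114 → exceeded.

Answer: no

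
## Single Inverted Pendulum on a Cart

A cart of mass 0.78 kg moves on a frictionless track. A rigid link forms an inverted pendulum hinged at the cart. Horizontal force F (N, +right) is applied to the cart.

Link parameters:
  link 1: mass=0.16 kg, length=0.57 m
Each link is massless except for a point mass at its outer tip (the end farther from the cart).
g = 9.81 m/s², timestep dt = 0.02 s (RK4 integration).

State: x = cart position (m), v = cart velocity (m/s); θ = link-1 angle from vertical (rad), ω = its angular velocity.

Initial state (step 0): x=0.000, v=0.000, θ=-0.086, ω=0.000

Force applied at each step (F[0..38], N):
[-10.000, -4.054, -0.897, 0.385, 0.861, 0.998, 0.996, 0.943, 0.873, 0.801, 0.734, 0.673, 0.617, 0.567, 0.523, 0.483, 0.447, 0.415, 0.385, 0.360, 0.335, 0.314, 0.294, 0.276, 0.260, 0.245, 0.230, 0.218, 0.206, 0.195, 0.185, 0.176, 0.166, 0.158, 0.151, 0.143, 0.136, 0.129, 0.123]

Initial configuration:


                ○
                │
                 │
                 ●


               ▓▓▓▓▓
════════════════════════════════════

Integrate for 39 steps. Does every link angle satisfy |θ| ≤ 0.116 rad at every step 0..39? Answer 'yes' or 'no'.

apply F[0]=-10.000 → step 1: x=-0.003, v=-0.253, θ=-0.082, ω=0.413
apply F[1]=-4.054 → step 2: x=-0.009, v=-0.353, θ=-0.072, ω=0.562
apply F[2]=-0.897 → step 3: x=-0.016, v=-0.374, θ=-0.061, ω=0.575
apply F[3]=+0.385 → step 4: x=-0.023, v=-0.362, θ=-0.050, ω=0.535
apply F[4]=+0.861 → step 5: x=-0.030, v=-0.338, θ=-0.040, ω=0.478
apply F[5]=+0.998 → step 6: x=-0.037, v=-0.311, θ=-0.031, ω=0.419
apply F[6]=+0.996 → step 7: x=-0.043, v=-0.284, θ=-0.023, ω=0.363
apply F[7]=+0.943 → step 8: x=-0.048, v=-0.259, θ=-0.016, ω=0.312
apply F[8]=+0.873 → step 9: x=-0.053, v=-0.237, θ=-0.010, ω=0.268
apply F[9]=+0.801 → step 10: x=-0.058, v=-0.216, θ=-0.005, ω=0.228
apply F[10]=+0.734 → step 11: x=-0.062, v=-0.197, θ=-0.001, ω=0.194
apply F[11]=+0.673 → step 12: x=-0.065, v=-0.179, θ=0.003, ω=0.164
apply F[12]=+0.617 → step 13: x=-0.069, v=-0.164, θ=0.006, ω=0.138
apply F[13]=+0.567 → step 14: x=-0.072, v=-0.150, θ=0.008, ω=0.115
apply F[14]=+0.523 → step 15: x=-0.075, v=-0.137, θ=0.010, ω=0.096
apply F[15]=+0.483 → step 16: x=-0.077, v=-0.125, θ=0.012, ω=0.079
apply F[16]=+0.447 → step 17: x=-0.080, v=-0.114, θ=0.013, ω=0.064
apply F[17]=+0.415 → step 18: x=-0.082, v=-0.104, θ=0.014, ω=0.051
apply F[18]=+0.385 → step 19: x=-0.084, v=-0.094, θ=0.015, ω=0.040
apply F[19]=+0.360 → step 20: x=-0.086, v=-0.086, θ=0.016, ω=0.030
apply F[20]=+0.335 → step 21: x=-0.087, v=-0.078, θ=0.017, ω=0.022
apply F[21]=+0.314 → step 22: x=-0.089, v=-0.070, θ=0.017, ω=0.015
apply F[22]=+0.294 → step 23: x=-0.090, v=-0.064, θ=0.017, ω=0.009
apply F[23]=+0.276 → step 24: x=-0.091, v=-0.057, θ=0.017, ω=0.003
apply F[24]=+0.260 → step 25: x=-0.093, v=-0.051, θ=0.017, ω=-0.001
apply F[25]=+0.245 → step 26: x=-0.094, v=-0.046, θ=0.017, ω=-0.005
apply F[26]=+0.230 → step 27: x=-0.094, v=-0.040, θ=0.017, ω=-0.008
apply F[27]=+0.218 → step 28: x=-0.095, v=-0.035, θ=0.017, ω=-0.011
apply F[28]=+0.206 → step 29: x=-0.096, v=-0.031, θ=0.017, ω=-0.013
apply F[29]=+0.195 → step 30: x=-0.096, v=-0.027, θ=0.016, ω=-0.015
apply F[30]=+0.185 → step 31: x=-0.097, v=-0.022, θ=0.016, ω=-0.017
apply F[31]=+0.176 → step 32: x=-0.097, v=-0.019, θ=0.016, ω=-0.018
apply F[32]=+0.166 → step 33: x=-0.098, v=-0.015, θ=0.015, ω=-0.019
apply F[33]=+0.158 → step 34: x=-0.098, v=-0.012, θ=0.015, ω=-0.020
apply F[34]=+0.151 → step 35: x=-0.098, v=-0.008, θ=0.015, ω=-0.020
apply F[35]=+0.143 → step 36: x=-0.098, v=-0.005, θ=0.014, ω=-0.021
apply F[36]=+0.136 → step 37: x=-0.098, v=-0.002, θ=0.014, ω=-0.021
apply F[37]=+0.129 → step 38: x=-0.098, v=0.001, θ=0.013, ω=-0.021
apply F[38]=+0.123 → step 39: x=-0.098, v=0.003, θ=0.013, ω=-0.021
Max |angle| over trajectory = 0.086 rad; bound = 0.116 → within bound.

Answer: yes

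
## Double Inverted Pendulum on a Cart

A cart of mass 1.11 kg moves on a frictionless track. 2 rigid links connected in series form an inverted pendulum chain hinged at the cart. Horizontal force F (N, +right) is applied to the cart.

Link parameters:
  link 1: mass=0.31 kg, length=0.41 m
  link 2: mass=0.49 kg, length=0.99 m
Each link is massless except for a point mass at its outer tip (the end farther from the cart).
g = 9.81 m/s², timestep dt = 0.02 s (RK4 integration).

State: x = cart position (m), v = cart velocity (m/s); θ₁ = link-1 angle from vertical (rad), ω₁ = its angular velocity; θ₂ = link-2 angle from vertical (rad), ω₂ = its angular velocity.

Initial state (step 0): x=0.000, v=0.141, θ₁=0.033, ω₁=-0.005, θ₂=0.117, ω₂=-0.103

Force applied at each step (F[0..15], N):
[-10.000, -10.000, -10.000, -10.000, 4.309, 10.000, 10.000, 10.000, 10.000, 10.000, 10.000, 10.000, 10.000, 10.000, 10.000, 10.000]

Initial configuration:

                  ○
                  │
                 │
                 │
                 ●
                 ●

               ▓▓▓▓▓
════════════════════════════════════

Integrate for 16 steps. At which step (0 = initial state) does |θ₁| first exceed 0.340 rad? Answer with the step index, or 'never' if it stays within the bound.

Answer: never

Derivation:
apply F[0]=-10.000 → step 1: x=0.001, v=-0.044, θ₁=0.037, ω₁=0.403, θ₂=0.115, ω₂=-0.063
apply F[1]=-10.000 → step 2: x=-0.002, v=-0.230, θ₁=0.049, ω₁=0.825, θ₂=0.114, ω₂=-0.028
apply F[2]=-10.000 → step 3: x=-0.008, v=-0.417, θ₁=0.070, ω₁=1.273, θ₂=0.114, ω₂=-0.003
apply F[3]=-10.000 → step 4: x=-0.018, v=-0.607, θ₁=0.100, ω₁=1.756, θ₂=0.114, ω₂=0.009
apply F[4]=+4.309 → step 5: x=-0.030, v=-0.545, θ₁=0.134, ω₁=1.663, θ₂=0.114, ω₂=0.008
apply F[5]=+10.000 → step 6: x=-0.039, v=-0.386, θ₁=0.165, ω₁=1.379, θ₂=0.114, ω₂=-0.011
apply F[6]=+10.000 → step 7: x=-0.045, v=-0.232, θ₁=0.190, ω₁=1.144, θ₂=0.114, ω₂=-0.045
apply F[7]=+10.000 → step 8: x=-0.049, v=-0.082, θ₁=0.211, ω₁=0.952, θ₂=0.113, ω₂=-0.093
apply F[8]=+10.000 → step 9: x=-0.049, v=0.065, θ₁=0.228, ω₁=0.795, θ₂=0.110, ω₂=-0.153
apply F[9]=+10.000 → step 10: x=-0.046, v=0.209, θ₁=0.243, ω₁=0.669, θ₂=0.106, ω₂=-0.224
apply F[10]=+10.000 → step 11: x=-0.040, v=0.351, θ₁=0.255, ω₁=0.569, θ₂=0.101, ω₂=-0.305
apply F[11]=+10.000 → step 12: x=-0.032, v=0.492, θ₁=0.266, ω₁=0.492, θ₂=0.094, ω₂=-0.395
apply F[12]=+10.000 → step 13: x=-0.021, v=0.631, θ₁=0.275, ω₁=0.435, θ₂=0.085, ω₂=-0.494
apply F[13]=+10.000 → step 14: x=-0.007, v=0.770, θ₁=0.283, ω₁=0.397, θ₂=0.074, ω₂=-0.602
apply F[14]=+10.000 → step 15: x=0.010, v=0.908, θ₁=0.291, ω₁=0.374, θ₂=0.061, ω₂=-0.718
apply F[15]=+10.000 → step 16: x=0.030, v=1.046, θ₁=0.298, ω₁=0.367, θ₂=0.045, ω₂=-0.844
max |θ₁| = 0.298 ≤ 0.340 over all 17 states.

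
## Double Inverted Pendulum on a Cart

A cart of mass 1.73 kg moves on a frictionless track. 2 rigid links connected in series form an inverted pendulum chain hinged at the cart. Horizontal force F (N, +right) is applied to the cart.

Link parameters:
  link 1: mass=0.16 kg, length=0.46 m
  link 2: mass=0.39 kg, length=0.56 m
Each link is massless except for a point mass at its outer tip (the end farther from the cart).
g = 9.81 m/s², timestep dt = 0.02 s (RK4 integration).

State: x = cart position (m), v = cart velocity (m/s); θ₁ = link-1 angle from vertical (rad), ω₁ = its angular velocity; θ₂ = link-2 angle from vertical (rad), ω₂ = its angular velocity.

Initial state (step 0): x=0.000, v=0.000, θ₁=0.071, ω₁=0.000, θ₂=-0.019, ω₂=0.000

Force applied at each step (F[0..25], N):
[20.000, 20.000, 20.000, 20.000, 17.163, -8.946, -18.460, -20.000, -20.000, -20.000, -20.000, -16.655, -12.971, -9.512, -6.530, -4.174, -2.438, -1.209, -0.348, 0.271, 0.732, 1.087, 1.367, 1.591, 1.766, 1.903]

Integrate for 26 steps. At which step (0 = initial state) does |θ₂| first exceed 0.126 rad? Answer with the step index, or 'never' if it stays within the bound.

apply F[0]=+20.000 → step 1: x=0.002, v=0.227, θ₁=0.067, ω₁=-0.364, θ₂=-0.020, ω₂=-0.113
apply F[1]=+20.000 → step 2: x=0.009, v=0.454, θ₁=0.056, ω₁=-0.740, θ₂=-0.023, ω₂=-0.218
apply F[2]=+20.000 → step 3: x=0.020, v=0.682, θ₁=0.038, ω₁=-1.140, θ₂=-0.029, ω₂=-0.306
apply F[3]=+20.000 → step 4: x=0.036, v=0.912, θ₁=0.011, ω₁=-1.574, θ₂=-0.036, ω₂=-0.370
apply F[4]=+17.163 → step 5: x=0.057, v=1.111, θ₁=-0.025, ω₁=-1.980, θ₂=-0.043, ω₂=-0.404
apply F[5]=-8.946 → step 6: x=0.078, v=1.009, θ₁=-0.062, ω₁=-1.776, θ₂=-0.052, ω₂=-0.407
apply F[6]=-18.460 → step 7: x=0.096, v=0.801, θ₁=-0.094, ω₁=-1.381, θ₂=-0.059, ω₂=-0.380
apply F[7]=-20.000 → step 8: x=0.110, v=0.576, θ₁=-0.118, ω₁=-0.988, θ₂=-0.067, ω₂=-0.326
apply F[8]=-20.000 → step 9: x=0.119, v=0.354, θ₁=-0.134, ω₁=-0.626, θ₂=-0.072, ω₂=-0.251
apply F[9]=-20.000 → step 10: x=0.124, v=0.132, θ₁=-0.143, ω₁=-0.282, θ₂=-0.076, ω₂=-0.164
apply F[10]=-20.000 → step 11: x=0.124, v=-0.089, θ₁=-0.145, ω₁=0.053, θ₂=-0.079, ω₂=-0.073
apply F[11]=-16.655 → step 12: x=0.121, v=-0.271, θ₁=-0.141, ω₁=0.311, θ₂=-0.079, ω₂=0.013
apply F[12]=-12.971 → step 13: x=0.114, v=-0.412, θ₁=-0.133, ω₁=0.491, θ₂=-0.078, ω₂=0.088
apply F[13]=-9.512 → step 14: x=0.105, v=-0.514, θ₁=-0.122, ω₁=0.601, θ₂=-0.076, ω₂=0.152
apply F[14]=-6.530 → step 15: x=0.094, v=-0.582, θ₁=-0.110, ω₁=0.655, θ₂=-0.072, ω₂=0.203
apply F[15]=-4.174 → step 16: x=0.082, v=-0.624, θ₁=-0.097, ω₁=0.667, θ₂=-0.068, ω₂=0.242
apply F[16]=-2.438 → step 17: x=0.069, v=-0.647, θ₁=-0.084, ω₁=0.653, θ₂=-0.063, ω₂=0.271
apply F[17]=-1.209 → step 18: x=0.056, v=-0.656, θ₁=-0.071, ω₁=0.623, θ₂=-0.057, ω₂=0.291
apply F[18]=-0.348 → step 19: x=0.043, v=-0.656, θ₁=-0.059, ω₁=0.585, θ₂=-0.051, ω₂=0.304
apply F[19]=+0.271 → step 20: x=0.030, v=-0.650, θ₁=-0.048, ω₁=0.543, θ₂=-0.045, ω₂=0.310
apply F[20]=+0.732 → step 21: x=0.017, v=-0.639, θ₁=-0.037, ω₁=0.501, θ₂=-0.039, ω₂=0.310
apply F[21]=+1.087 → step 22: x=0.004, v=-0.624, θ₁=-0.028, ω₁=0.459, θ₂=-0.033, ω₂=0.306
apply F[22]=+1.367 → step 23: x=-0.008, v=-0.607, θ₁=-0.019, ω₁=0.419, θ₂=-0.027, ω₂=0.298
apply F[23]=+1.591 → step 24: x=-0.020, v=-0.587, θ₁=-0.011, ω₁=0.380, θ₂=-0.021, ω₂=0.287
apply F[24]=+1.766 → step 25: x=-0.032, v=-0.567, θ₁=-0.004, ω₁=0.343, θ₂=-0.015, ω₂=0.274
apply F[25]=+1.903 → step 26: x=-0.043, v=-0.545, θ₁=0.003, ω₁=0.307, θ₂=-0.010, ω₂=0.259
max |θ₂| = 0.079 ≤ 0.126 over all 27 states.

Answer: never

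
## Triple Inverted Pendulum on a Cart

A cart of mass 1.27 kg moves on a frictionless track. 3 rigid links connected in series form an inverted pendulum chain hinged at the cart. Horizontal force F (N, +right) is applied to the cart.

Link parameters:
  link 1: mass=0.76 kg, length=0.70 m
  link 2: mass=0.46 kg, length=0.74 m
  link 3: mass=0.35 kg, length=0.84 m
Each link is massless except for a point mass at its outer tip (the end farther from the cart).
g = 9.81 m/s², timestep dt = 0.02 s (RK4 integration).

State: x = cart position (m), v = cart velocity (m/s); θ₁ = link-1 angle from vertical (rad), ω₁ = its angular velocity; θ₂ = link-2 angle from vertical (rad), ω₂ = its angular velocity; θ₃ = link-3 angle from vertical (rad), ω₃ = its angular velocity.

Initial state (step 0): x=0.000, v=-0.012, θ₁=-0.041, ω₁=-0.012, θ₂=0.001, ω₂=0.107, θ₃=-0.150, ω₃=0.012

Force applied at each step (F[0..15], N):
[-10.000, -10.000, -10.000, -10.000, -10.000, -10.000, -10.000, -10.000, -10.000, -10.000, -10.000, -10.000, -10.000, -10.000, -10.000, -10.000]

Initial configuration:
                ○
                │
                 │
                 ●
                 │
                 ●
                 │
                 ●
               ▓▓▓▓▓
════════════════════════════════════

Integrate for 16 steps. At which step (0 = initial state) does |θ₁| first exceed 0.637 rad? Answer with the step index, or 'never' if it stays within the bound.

Answer: never

Derivation:
apply F[0]=-10.000 → step 1: x=-0.002, v=-0.159, θ₁=-0.039, ω₁=0.174, θ₂=0.004, ω₂=0.161, θ₃=-0.150, ω₃=-0.051
apply F[1]=-10.000 → step 2: x=-0.006, v=-0.308, θ₁=-0.034, ω₁=0.363, θ₂=0.007, ω₂=0.216, θ₃=-0.152, ω₃=-0.115
apply F[2]=-10.000 → step 3: x=-0.014, v=-0.458, θ₁=-0.025, ω₁=0.558, θ₂=0.012, ω₂=0.269, θ₃=-0.155, ω₃=-0.180
apply F[3]=-10.000 → step 4: x=-0.025, v=-0.611, θ₁=-0.012, ω₁=0.762, θ₂=0.018, ω₂=0.319, θ₃=-0.159, ω₃=-0.247
apply F[4]=-10.000 → step 5: x=-0.039, v=-0.768, θ₁=0.006, ω₁=0.978, θ₂=0.025, ω₂=0.365, θ₃=-0.165, ω₃=-0.316
apply F[5]=-10.000 → step 6: x=-0.055, v=-0.929, θ₁=0.028, ω₁=1.209, θ₂=0.033, ω₂=0.404, θ₃=-0.172, ω₃=-0.385
apply F[6]=-10.000 → step 7: x=-0.076, v=-1.094, θ₁=0.054, ω₁=1.457, θ₂=0.041, ω₂=0.435, θ₃=-0.180, ω₃=-0.454
apply F[7]=-10.000 → step 8: x=-0.099, v=-1.264, θ₁=0.086, ω₁=1.724, θ₂=0.050, ω₂=0.456, θ₃=-0.190, ω₃=-0.520
apply F[8]=-10.000 → step 9: x=-0.126, v=-1.437, θ₁=0.123, ω₁=2.008, θ₂=0.059, ω₂=0.468, θ₃=-0.201, ω₃=-0.581
apply F[9]=-10.000 → step 10: x=-0.157, v=-1.612, θ₁=0.166, ω₁=2.306, θ₂=0.069, ω₂=0.469, θ₃=-0.213, ω₃=-0.632
apply F[10]=-10.000 → step 11: x=-0.191, v=-1.785, θ₁=0.216, ω₁=2.614, θ₂=0.078, ω₂=0.464, θ₃=-0.226, ω₃=-0.670
apply F[11]=-10.000 → step 12: x=-0.228, v=-1.954, θ₁=0.271, ω₁=2.922, θ₂=0.087, ω₂=0.456, θ₃=-0.240, ω₃=-0.692
apply F[12]=-10.000 → step 13: x=-0.269, v=-2.113, θ₁=0.332, ω₁=3.222, θ₂=0.096, ω₂=0.453, θ₃=-0.254, ω₃=-0.692
apply F[13]=-10.000 → step 14: x=-0.313, v=-2.258, θ₁=0.400, ω₁=3.505, θ₂=0.105, ω₂=0.462, θ₃=-0.267, ω₃=-0.672
apply F[14]=-10.000 → step 15: x=-0.359, v=-2.386, θ₁=0.472, ω₁=3.764, θ₂=0.115, ω₂=0.491, θ₃=-0.281, ω₃=-0.630
apply F[15]=-10.000 → step 16: x=-0.408, v=-2.496, θ₁=0.550, ω₁=3.995, θ₂=0.125, ω₂=0.548, θ₃=-0.293, ω₃=-0.570
max |θ₁| = 0.550 ≤ 0.637 over all 17 states.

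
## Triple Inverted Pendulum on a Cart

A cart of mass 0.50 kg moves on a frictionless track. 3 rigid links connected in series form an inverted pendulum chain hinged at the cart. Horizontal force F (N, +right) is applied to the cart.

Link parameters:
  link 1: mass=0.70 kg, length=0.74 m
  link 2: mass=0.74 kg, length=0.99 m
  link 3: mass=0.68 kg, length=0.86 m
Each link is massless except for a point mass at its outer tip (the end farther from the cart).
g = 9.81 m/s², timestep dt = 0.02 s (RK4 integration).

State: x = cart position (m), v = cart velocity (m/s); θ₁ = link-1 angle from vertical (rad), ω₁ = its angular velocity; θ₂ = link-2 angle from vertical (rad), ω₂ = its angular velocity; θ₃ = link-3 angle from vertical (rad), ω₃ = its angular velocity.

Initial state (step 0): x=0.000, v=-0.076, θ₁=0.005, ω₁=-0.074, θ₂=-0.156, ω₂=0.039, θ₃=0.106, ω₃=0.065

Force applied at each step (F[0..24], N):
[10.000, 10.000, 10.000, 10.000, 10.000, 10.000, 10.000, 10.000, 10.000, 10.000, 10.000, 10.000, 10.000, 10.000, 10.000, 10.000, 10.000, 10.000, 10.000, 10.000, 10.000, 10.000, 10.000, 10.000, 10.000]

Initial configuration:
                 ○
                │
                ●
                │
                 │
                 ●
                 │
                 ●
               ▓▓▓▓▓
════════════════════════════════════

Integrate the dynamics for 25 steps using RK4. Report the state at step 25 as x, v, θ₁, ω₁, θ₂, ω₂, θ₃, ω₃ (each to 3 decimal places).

Answer: x=1.316, v=2.442, θ₁=-1.980, ω₁=-5.068, θ₂=-0.786, ω₂=-3.832, θ₃=-0.043, ω₃=-1.679

Derivation:
apply F[0]=+10.000 → step 1: x=0.002, v=0.322, θ₁=-0.001, ω₁=-0.536, θ₂=-0.157, ω₂=-0.088, θ₃=0.108, ω₃=0.166
apply F[1]=+10.000 → step 2: x=0.013, v=0.728, θ₁=-0.017, ω₁=-1.019, θ₂=-0.159, ω₂=-0.204, θ₃=0.113, ω₃=0.262
apply F[2]=+10.000 → step 3: x=0.032, v=1.145, θ₁=-0.042, ω₁=-1.539, θ₂=-0.165, ω₂=-0.298, θ₃=0.119, ω₃=0.348
apply F[3]=+10.000 → step 4: x=0.059, v=1.572, θ₁=-0.078, ω₁=-2.099, θ₂=-0.171, ω₂=-0.362, θ₃=0.126, ω₃=0.416
apply F[4]=+10.000 → step 5: x=0.095, v=1.997, θ₁=-0.126, ω₁=-2.685, θ₂=-0.179, ω₂=-0.391, θ₃=0.135, ω₃=0.455
apply F[5]=+10.000 → step 6: x=0.139, v=2.395, θ₁=-0.186, ω₁=-3.257, θ₂=-0.187, ω₂=-0.390, θ₃=0.144, ω₃=0.452
apply F[6]=+10.000 → step 7: x=0.190, v=2.734, θ₁=-0.256, ω₁=-3.756, θ₂=-0.194, ω₂=-0.377, θ₃=0.153, ω₃=0.405
apply F[7]=+10.000 → step 8: x=0.247, v=2.995, θ₁=-0.335, ω₁=-4.142, θ₂=-0.202, ω₂=-0.378, θ₃=0.160, ω₃=0.321
apply F[8]=+10.000 → step 9: x=0.309, v=3.177, θ₁=-0.421, ω₁=-4.405, θ₂=-0.210, ω₂=-0.410, θ₃=0.166, ω₃=0.214
apply F[9]=+10.000 → step 10: x=0.374, v=3.295, θ₁=-0.511, ω₁=-4.571, θ₂=-0.218, ω₂=-0.478, θ₃=0.169, ω₃=0.098
apply F[10]=+10.000 → step 11: x=0.441, v=3.365, θ₁=-0.603, ω₁=-4.672, θ₂=-0.229, ω₂=-0.581, θ₃=0.170, ω₃=-0.017
apply F[11]=+10.000 → step 12: x=0.508, v=3.403, θ₁=-0.697, ω₁=-4.733, θ₂=-0.242, ω₂=-0.713, θ₃=0.168, ω₃=-0.128
apply F[12]=+10.000 → step 13: x=0.577, v=3.416, θ₁=-0.792, ω₁=-4.774, θ₂=-0.258, ω₂=-0.868, θ₃=0.165, ω₃=-0.233
apply F[13]=+10.000 → step 14: x=0.645, v=3.410, θ₁=-0.888, ω₁=-4.805, θ₂=-0.277, ω₂=-1.043, θ₃=0.159, ω₃=-0.334
apply F[14]=+10.000 → step 15: x=0.713, v=3.389, θ₁=-0.985, ω₁=-4.833, θ₂=-0.299, ω₂=-1.234, θ₃=0.151, ω₃=-0.431
apply F[15]=+10.000 → step 16: x=0.780, v=3.352, θ₁=-1.082, ω₁=-4.861, θ₂=-0.326, ω₂=-1.440, θ₃=0.142, ω₃=-0.526
apply F[16]=+10.000 → step 17: x=0.847, v=3.302, θ₁=-1.179, ω₁=-4.891, θ₂=-0.357, ω₂=-1.658, θ₃=0.130, ω₃=-0.622
apply F[17]=+10.000 → step 18: x=0.912, v=3.237, θ₁=-1.277, ω₁=-4.922, θ₂=-0.393, ω₂=-1.889, θ₃=0.117, ω₃=-0.720
apply F[18]=+10.000 → step 19: x=0.976, v=3.160, θ₁=-1.376, ω₁=-4.955, θ₂=-0.433, ω₂=-2.131, θ₃=0.101, ω₃=-0.822
apply F[19]=+10.000 → step 20: x=1.039, v=3.069, θ₁=-1.475, ω₁=-4.988, θ₂=-0.478, ω₂=-2.385, θ₃=0.084, ω₃=-0.930
apply F[20]=+10.000 → step 21: x=1.099, v=2.965, θ₁=-1.576, ω₁=-5.019, θ₂=-0.528, ω₂=-2.650, θ₃=0.064, ω₃=-1.048
apply F[21]=+10.000 → step 22: x=1.157, v=2.849, θ₁=-1.676, ω₁=-5.048, θ₂=-0.584, ω₂=-2.927, θ₃=0.042, ω₃=-1.178
apply F[22]=+10.000 → step 23: x=1.213, v=2.722, θ₁=-1.777, ω₁=-5.069, θ₂=-0.645, ω₂=-3.216, θ₃=0.017, ω₃=-1.324
apply F[23]=+10.000 → step 24: x=1.266, v=2.585, θ₁=-1.879, ω₁=-5.078, θ₂=-0.713, ω₂=-3.518, θ₃=-0.011, ω₃=-1.489
apply F[24]=+10.000 → step 25: x=1.316, v=2.442, θ₁=-1.980, ω₁=-5.068, θ₂=-0.786, ω₂=-3.832, θ₃=-0.043, ω₃=-1.679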